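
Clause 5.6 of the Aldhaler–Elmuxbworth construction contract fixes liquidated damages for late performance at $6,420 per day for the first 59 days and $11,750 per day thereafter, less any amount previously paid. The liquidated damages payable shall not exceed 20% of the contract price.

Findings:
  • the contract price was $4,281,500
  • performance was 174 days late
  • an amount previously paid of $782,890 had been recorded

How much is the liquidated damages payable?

$856,300

First 59 days: 59 × $6,420 = $378,780
Remaining days: (174 − 59) × $11,750 = $1,351,250
Accrued per-day damages: $378,780 + $1,351,250 = $1,730,030
Less amount previously paid: $1,730,030 − $782,890 = $947,140
Cap: 20% of $4,281,500 = $856,300
Cap at $856,300: $947,140 exceeds the cap → $856,300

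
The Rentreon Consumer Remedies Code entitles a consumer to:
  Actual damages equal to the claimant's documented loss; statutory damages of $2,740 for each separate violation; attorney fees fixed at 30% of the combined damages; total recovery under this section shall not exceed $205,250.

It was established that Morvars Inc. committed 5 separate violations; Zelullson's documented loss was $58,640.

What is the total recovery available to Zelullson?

Statutory damages: 5 × $2,740 = $13,700
Combined damages: $58,640 + $13,700 = $72,340
Attorney fees: 30% of $72,340 = $21,702
Total before cap: $72,340 + $21,702 = $94,042
Cap at $205,250: $94,042 is within the cap, no reduction.

$94,042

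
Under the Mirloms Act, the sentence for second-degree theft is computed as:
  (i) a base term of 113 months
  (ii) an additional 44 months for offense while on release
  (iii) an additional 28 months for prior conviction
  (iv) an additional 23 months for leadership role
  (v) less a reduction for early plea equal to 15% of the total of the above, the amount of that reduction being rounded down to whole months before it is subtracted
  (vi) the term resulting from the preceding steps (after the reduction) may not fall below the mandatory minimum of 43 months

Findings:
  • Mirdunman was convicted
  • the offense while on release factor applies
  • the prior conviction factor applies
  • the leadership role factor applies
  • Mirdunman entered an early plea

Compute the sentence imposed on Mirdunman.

177 months

Offense while on release enhancement: +44 months
Prior conviction enhancement: +28 months
Leadership role enhancement: +23 months
Adjusted term: 113 months + 44 months + 28 months + 23 months = 208 months
Early plea reduction: 15% of 208 months = 31 months (rounded down)
After reduction: 208 − 31 = 177 months
Minimum 43 months: 177 months meets the minimum, no increase.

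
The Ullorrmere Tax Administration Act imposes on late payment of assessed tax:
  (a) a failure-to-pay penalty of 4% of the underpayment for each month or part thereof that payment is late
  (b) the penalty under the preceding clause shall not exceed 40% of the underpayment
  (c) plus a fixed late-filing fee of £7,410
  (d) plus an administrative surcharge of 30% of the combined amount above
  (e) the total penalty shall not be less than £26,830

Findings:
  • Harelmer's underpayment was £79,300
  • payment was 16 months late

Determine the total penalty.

Accrued rate: 4% × 16 = 64%, capped at 40% → 40%
Failure-to-pay penalty: 40% of £79,300 = £31,720
Penalty before surcharge: £31,720 + £7,410 = £39,130
Administrative surcharge: 30% of £39,130 = £11,739
Total penalty: £39,130 + £11,739 = £50,869
Minimum £26,830: £50,869 meets the minimum, no increase.

Penalty: £50,869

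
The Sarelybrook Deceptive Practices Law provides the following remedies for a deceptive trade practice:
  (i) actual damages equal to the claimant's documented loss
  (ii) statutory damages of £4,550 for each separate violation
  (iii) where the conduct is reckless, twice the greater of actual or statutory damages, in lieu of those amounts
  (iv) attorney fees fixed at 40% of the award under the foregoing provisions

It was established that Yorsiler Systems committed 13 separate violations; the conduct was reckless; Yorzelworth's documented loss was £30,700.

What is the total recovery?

Statutory damages: 13 × £4,550 = £59,150
Greater of actual damages (£30,700) or statutory damages (£59,150): £59,150
Doubled: 2 × £59,150 = £118,300
Attorney fees: 40% of £118,300 = £47,320
Total recovery: £118,300 + £47,320 = £165,620

£165,620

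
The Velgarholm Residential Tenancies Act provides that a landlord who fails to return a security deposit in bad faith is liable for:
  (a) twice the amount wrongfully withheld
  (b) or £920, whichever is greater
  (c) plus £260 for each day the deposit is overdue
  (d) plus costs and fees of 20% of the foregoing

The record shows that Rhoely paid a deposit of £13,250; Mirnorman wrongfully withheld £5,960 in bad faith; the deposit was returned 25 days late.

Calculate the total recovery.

Doubled: 2 × £5,960 = £11,920
Minimum £920: £11,920 meets the minimum, no increase.
Late-return penalty: 25 × £260 = £6,500
Damages plus late penalty: £11,920 + £6,500 = £18,420
Costs and fees: 20% of £18,420 = £3,684
Total recovery: £18,420 + £3,684 = £22,104

£22,104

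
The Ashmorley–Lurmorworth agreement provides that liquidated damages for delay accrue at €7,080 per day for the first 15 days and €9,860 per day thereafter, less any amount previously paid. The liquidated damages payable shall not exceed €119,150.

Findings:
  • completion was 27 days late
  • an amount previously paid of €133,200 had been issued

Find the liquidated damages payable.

€91,320

First 15 days: 15 × €7,080 = €106,200
Remaining days: (27 − 15) × €9,860 = €118,320
Accrued per-day damages: €106,200 + €118,320 = €224,520
Less amount previously paid: €224,520 − €133,200 = €91,320
Cap at €119,150: €91,320 is within the cap, no reduction.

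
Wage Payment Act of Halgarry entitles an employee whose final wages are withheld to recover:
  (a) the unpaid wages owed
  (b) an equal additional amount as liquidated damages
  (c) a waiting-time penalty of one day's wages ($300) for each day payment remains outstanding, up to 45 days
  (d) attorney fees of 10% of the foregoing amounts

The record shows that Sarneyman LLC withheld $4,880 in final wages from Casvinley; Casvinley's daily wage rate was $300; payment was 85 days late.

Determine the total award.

$25,586

Liquidated damages (equal amount): $4,880
Penalty days: min(85, 45) = 45
Waiting-time penalty: 45 × $300 = $13,500
Subtotal: $4,880 + $4,880 + $13,500 = $23,260
Attorney fees: 10% of $23,260 = $2,326
Total award: $23,260 + $2,326 = $25,586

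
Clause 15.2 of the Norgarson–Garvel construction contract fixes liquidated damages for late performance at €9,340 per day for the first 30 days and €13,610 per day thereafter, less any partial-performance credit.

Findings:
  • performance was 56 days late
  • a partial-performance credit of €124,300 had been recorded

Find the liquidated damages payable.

€509,760

First 30 days: 30 × €9,340 = €280,200
Remaining days: (56 − 30) × €13,610 = €353,860
Accrued per-day damages: €280,200 + €353,860 = €634,060
Less partial-performance credit: €634,060 − €124,300 = €509,760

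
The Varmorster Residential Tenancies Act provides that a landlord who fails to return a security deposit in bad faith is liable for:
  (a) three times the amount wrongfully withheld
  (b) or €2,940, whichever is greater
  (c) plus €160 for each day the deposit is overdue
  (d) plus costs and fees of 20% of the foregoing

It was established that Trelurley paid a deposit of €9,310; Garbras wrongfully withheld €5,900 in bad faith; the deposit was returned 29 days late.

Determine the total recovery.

Trebled: 3 × €5,900 = €17,700
Minimum €2,940: €17,700 meets the minimum, no increase.
Late-return penalty: 29 × €160 = €4,640
Damages plus late penalty: €17,700 + €4,640 = €22,340
Costs and fees: 20% of €22,340 = €4,468
Total recovery: €22,340 + €4,468 = €26,808

€26,808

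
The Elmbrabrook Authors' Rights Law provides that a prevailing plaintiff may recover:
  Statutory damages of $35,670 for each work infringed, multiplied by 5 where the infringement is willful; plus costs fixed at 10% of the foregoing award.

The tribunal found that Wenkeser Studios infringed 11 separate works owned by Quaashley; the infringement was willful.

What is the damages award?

Statutory damages: 11 × $35,670 = $392,370
Multiplied by 5: 5 × $392,370 = $1,961,850
Costs: 10% of $1,961,850 = $196,185
Award plus costs: $1,961,850 + $196,185 = $2,158,035

$2,158,035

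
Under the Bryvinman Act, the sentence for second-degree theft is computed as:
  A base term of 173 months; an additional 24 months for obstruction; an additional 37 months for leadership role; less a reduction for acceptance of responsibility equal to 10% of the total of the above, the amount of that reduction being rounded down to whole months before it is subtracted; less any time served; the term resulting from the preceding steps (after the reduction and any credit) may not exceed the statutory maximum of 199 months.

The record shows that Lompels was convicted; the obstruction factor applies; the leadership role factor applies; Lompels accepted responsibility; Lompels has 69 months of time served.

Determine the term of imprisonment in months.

Obstruction enhancement: +24 months
Leadership role enhancement: +37 months
Adjusted term: 173 months + 24 months + 37 months = 234 months
Acceptance of responsibility reduction: 10% of 234 months = 23 months (rounded down)
After reduction: 234 − 23 = 211 months
Less time served: 211 months − 69 months = 142 months
Cap at 199 months: 142 months is within the cap, no reduction.

142 months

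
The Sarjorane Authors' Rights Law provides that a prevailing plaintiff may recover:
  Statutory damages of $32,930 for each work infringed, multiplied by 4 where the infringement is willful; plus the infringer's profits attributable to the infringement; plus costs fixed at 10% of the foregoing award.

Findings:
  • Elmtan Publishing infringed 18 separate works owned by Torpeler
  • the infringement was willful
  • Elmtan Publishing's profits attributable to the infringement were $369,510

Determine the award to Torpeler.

$3,014,517

Statutory damages: 18 × $32,930 = $592,740
Multiplied by 4: 4 × $592,740 = $2,370,960
Combined award: $2,370,960 + $369,510 = $2,740,470
Costs: 10% of $2,740,470 = $274,047
Award plus costs: $2,740,470 + $274,047 = $3,014,517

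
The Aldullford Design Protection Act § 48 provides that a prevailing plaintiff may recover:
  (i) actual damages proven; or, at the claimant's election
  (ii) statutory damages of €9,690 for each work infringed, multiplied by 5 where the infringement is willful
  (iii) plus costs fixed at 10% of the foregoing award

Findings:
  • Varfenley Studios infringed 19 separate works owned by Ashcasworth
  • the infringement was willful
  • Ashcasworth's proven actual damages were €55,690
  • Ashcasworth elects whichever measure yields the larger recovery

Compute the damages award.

€1,012,605

Statutory damages: 19 × €9,690 = €184,110
Multiplied by 5: 5 × €184,110 = €920,550
Greater of actual damages (€55,690) or enhanced statutory damages (€920,550): €920,550
Costs: 10% of €920,550 = €92,055
Award plus costs: €920,550 + €92,055 = €1,012,605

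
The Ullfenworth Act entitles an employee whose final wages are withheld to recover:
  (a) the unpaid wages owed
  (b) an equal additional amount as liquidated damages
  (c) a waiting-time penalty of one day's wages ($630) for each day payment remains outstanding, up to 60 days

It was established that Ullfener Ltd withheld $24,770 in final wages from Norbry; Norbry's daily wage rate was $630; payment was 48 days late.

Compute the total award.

$79,780

Liquidated damages (equal amount): $24,770
Penalty days: min(48, 60) = 48
Waiting-time penalty: 48 × $630 = $30,240
Total award: $24,770 + $24,770 + $30,240 = $79,780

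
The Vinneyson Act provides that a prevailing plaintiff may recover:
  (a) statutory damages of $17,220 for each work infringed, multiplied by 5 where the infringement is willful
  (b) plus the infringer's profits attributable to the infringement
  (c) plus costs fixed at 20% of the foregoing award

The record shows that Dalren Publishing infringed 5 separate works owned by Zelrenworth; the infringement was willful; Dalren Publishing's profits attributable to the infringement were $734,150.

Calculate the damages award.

$1,397,580

Statutory damages: 5 × $17,220 = $86,100
Multiplied by 5: 5 × $86,100 = $430,500
Combined award: $430,500 + $734,150 = $1,164,650
Costs: 20% of $1,164,650 = $232,930
Award plus costs: $1,164,650 + $232,930 = $1,397,580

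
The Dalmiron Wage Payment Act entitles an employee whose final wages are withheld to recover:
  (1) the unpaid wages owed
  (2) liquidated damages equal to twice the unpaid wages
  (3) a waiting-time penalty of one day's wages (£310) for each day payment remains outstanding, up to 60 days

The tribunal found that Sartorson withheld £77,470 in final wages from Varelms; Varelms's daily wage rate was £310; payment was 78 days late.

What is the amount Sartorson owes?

£251,010

Doubled: 2 × £77,470 = £154,940
Penalty days: min(78, 60) = 60
Waiting-time penalty: 60 × £310 = £18,600
Total award: £77,470 + £154,940 + £18,600 = £251,010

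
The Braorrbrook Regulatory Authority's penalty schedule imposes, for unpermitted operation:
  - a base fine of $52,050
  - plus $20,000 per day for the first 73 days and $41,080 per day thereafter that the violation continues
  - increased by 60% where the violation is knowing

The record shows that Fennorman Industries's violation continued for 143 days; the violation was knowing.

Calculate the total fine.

First 73 days: 73 × $20,000 = $1,460,000
Remaining days: (143 − 73) × $41,080 = $2,875,600
Per-day component: $1,460,000 + $2,875,600 = $4,335,600
Base plus per-day: $52,050 + $4,335,600 = $4,387,650
Enhancement: 60% of $4,387,650 = $2,632,590
Enhanced fine: $4,387,650 + $2,632,590 = $7,020,240

$7,020,240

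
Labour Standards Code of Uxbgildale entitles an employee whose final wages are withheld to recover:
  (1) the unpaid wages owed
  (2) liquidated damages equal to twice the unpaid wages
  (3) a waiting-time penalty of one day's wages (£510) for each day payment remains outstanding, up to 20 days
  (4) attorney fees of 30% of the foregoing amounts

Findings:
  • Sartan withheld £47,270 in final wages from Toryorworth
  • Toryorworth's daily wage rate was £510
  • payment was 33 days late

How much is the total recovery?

£197,613

Doubled: 2 × £47,270 = £94,540
Penalty days: min(33, 20) = 20
Waiting-time penalty: 20 × £510 = £10,200
Subtotal: £47,270 + £94,540 + £10,200 = £152,010
Attorney fees: 30% of £152,010 = £45,603
Total award: £152,010 + £45,603 = £197,613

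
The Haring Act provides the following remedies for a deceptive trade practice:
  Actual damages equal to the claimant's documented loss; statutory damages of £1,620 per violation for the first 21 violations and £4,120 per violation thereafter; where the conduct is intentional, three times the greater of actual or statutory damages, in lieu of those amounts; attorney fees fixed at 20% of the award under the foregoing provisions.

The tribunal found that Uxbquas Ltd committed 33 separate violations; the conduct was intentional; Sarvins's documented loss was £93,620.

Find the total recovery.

£337,032

First 21 violations: 21 × £1,620 = £34,020
Remaining violations: (33 − 21) × £4,120 = £49,440
Statutory damages: £34,020 + £49,440 = £83,460
Greater of actual damages (£93,620) or statutory damages (£83,460): £93,620
Trebled: 3 × £93,620 = £280,860
Attorney fees: 20% of £280,860 = £56,172
Total recovery: £280,860 + £56,172 = £337,032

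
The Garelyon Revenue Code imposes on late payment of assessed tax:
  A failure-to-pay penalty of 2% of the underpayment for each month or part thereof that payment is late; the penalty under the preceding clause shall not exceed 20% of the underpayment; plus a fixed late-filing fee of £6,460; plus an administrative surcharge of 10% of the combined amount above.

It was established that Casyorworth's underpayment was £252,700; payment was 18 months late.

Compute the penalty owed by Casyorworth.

Penalty: £62,700

Accrued rate: 2% × 18 = 36%, capped at 20% → 20%
Failure-to-pay penalty: 20% of £252,700 = £50,540
Penalty before surcharge: £50,540 + £6,460 = £57,000
Administrative surcharge: 10% of £57,000 = £5,700
Total penalty: £57,000 + £5,700 = £62,700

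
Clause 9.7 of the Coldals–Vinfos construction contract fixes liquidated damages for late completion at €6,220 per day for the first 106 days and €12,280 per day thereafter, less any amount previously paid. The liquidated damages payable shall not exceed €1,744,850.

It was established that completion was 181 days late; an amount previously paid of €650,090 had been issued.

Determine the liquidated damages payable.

€930,230

First 106 days: 106 × €6,220 = €659,320
Remaining days: (181 − 106) × €12,280 = €921,000
Accrued per-day damages: €659,320 + €921,000 = €1,580,320
Less amount previously paid: €1,580,320 − €650,090 = €930,230
Cap at €1,744,850: €930,230 is within the cap, no reduction.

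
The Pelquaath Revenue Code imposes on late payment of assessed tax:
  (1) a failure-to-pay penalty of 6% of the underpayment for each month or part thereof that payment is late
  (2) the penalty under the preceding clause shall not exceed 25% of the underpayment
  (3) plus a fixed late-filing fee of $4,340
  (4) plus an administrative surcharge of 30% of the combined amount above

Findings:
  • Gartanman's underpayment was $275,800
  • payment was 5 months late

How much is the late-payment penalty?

$95,277

Accrued rate: 6% × 5 = 30%, capped at 25% → 25%
Failure-to-pay penalty: 25% of $275,800 = $68,950
Penalty before surcharge: $68,950 + $4,340 = $73,290
Administrative surcharge: 30% of $73,290 = $21,987
Total penalty: $73,290 + $21,987 = $95,277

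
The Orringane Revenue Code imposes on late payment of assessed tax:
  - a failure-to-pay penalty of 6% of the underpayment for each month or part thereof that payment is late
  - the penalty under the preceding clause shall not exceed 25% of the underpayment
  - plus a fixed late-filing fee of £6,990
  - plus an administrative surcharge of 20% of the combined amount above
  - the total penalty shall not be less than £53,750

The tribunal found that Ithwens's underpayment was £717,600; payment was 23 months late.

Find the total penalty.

Accrued rate: 6% × 23 = 138%, capped at 25% → 25%
Failure-to-pay penalty: 25% of £717,600 = £179,400
Penalty before surcharge: £179,400 + £6,990 = £186,390
Administrative surcharge: 20% of £186,390 = £37,278
Total penalty: £186,390 + £37,278 = £223,668
Minimum £53,750: £223,668 meets the minimum, no increase.

£223,668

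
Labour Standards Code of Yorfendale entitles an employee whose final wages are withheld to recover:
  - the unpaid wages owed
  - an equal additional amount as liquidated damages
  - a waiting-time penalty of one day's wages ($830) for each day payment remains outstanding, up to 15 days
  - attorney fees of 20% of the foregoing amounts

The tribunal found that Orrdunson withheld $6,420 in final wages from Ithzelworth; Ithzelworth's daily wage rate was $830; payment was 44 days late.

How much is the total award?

$30,348

Liquidated damages (equal amount): $6,420
Penalty days: min(44, 15) = 15
Waiting-time penalty: 15 × $830 = $12,450
Subtotal: $6,420 + $6,420 + $12,450 = $25,290
Attorney fees: 20% of $25,290 = $5,058
Total award: $25,290 + $5,058 = $30,348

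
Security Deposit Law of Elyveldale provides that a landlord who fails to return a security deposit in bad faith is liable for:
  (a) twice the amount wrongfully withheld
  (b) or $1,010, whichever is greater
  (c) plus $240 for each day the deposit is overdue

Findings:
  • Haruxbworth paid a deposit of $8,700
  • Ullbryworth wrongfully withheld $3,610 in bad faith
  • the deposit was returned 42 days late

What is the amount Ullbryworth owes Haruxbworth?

Recovery: $17,300

Doubled: 2 × $3,610 = $7,220
Minimum $1,010: $7,220 meets the minimum, no increase.
Late-return penalty: 42 × $240 = $10,080
Damages plus late penalty: $7,220 + $10,080 = $17,300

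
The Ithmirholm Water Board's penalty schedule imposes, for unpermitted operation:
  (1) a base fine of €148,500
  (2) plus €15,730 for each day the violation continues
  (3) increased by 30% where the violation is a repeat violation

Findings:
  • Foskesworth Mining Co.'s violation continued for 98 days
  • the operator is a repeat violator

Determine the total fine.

Per-day component: 98 × €15,730 = €1,541,540
Base plus per-day: €148,500 + €1,541,540 = €1,690,040
Enhancement: 30% of €1,690,040 = €507,012
Enhanced fine: €1,690,040 + €507,012 = €2,197,052

€2,197,052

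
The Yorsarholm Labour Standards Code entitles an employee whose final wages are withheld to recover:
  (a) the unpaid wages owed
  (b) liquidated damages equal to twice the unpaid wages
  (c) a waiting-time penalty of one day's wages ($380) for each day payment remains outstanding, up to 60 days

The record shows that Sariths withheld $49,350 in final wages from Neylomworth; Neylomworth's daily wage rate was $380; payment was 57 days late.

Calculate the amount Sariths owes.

$169,710

Doubled: 2 × $49,350 = $98,700
Penalty days: min(57, 60) = 57
Waiting-time penalty: 57 × $380 = $21,660
Total award: $49,350 + $98,700 + $21,660 = $169,710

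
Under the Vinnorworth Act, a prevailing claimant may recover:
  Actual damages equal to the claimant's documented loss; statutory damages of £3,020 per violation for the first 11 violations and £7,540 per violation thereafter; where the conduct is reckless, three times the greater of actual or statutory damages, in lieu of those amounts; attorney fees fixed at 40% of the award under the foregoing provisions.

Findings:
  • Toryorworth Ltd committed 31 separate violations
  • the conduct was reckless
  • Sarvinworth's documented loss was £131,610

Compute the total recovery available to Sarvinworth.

First 11 violations: 11 × £3,020 = £33,220
Remaining violations: (31 − 11) × £7,540 = £150,800
Statutory damages: £33,220 + £150,800 = £184,020
Greater of actual damages (£131,610) or statutory damages (£184,020): £184,020
Trebled: 3 × £184,020 = £552,060
Attorney fees: 40% of £552,060 = £220,824
Total recovery: £552,060 + £220,824 = £772,884

£772,884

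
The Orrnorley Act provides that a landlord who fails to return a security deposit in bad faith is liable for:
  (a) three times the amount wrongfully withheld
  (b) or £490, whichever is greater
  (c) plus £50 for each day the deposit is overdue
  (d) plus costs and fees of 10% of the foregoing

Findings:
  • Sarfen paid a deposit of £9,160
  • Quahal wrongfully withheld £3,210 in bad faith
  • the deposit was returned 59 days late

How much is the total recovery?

£13,838

Trebled: 3 × £3,210 = £9,630
Minimum £490: £9,630 meets the minimum, no increase.
Late-return penalty: 59 × £50 = £2,950
Damages plus late penalty: £9,630 + £2,950 = £12,580
Costs and fees: 10% of £12,580 = £1,258
Total recovery: £12,580 + £1,258 = £13,838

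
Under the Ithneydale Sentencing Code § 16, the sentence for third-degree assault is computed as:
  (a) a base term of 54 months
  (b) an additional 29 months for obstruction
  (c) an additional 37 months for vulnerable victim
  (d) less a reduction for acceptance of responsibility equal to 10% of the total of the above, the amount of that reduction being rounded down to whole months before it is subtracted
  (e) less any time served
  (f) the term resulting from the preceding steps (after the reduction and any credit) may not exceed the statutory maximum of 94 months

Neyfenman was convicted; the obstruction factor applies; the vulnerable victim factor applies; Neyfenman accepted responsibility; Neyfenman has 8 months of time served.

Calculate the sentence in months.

Sentence: 94 months

Obstruction enhancement: +29 months
Vulnerable victim enhancement: +37 months
Adjusted term: 54 months + 29 months + 37 months = 120 months
Acceptance of responsibility reduction: 10% of 120 months = 12 months (rounded down)
After reduction: 120 − 12 = 108 months
Less time served: 108 months − 8 months = 100 months
Cap at 94 months: 100 months exceeds the cap → 94 months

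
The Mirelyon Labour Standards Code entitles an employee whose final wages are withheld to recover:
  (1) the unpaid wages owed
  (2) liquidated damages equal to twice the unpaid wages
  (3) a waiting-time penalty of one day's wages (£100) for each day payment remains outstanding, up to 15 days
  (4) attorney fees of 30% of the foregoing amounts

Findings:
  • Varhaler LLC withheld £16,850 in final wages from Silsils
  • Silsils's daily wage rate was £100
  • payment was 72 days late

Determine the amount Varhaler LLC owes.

£67,665

Doubled: 2 × £16,850 = £33,700
Penalty days: min(72, 15) = 15
Waiting-time penalty: 15 × £100 = £1,500
Subtotal: £16,850 + £33,700 + £1,500 = £52,050
Attorney fees: 30% of £52,050 = £15,615
Total award: £52,050 + £15,615 = £67,665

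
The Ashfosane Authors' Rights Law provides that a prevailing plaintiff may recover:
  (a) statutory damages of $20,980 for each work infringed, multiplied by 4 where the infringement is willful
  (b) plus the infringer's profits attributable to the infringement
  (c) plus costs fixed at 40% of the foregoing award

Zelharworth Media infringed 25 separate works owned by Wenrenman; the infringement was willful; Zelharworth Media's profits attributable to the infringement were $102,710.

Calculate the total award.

Statutory damages: 25 × $20,980 = $524,500
Multiplied by 4: 4 × $524,500 = $2,098,000
Combined award: $2,098,000 + $102,710 = $2,200,710
Costs: 40% of $2,200,710 = $880,284
Award plus costs: $2,200,710 + $880,284 = $3,080,994

Award: $3,080,994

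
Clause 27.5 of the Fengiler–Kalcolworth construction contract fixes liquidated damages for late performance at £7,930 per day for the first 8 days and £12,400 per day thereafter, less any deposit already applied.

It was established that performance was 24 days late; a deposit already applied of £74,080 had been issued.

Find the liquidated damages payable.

First 8 days: 8 × £7,930 = £63,440
Remaining days: (24 − 8) × £12,400 = £198,400
Accrued per-day damages: £63,440 + £198,400 = £261,840
Less deposit already applied: £261,840 − £74,080 = £187,760

£187,760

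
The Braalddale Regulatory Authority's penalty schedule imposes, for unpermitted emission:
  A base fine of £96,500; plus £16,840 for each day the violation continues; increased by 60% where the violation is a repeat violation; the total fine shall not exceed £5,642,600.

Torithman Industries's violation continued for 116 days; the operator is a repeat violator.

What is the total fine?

£3,279,904

Per-day component: 116 × £16,840 = £1,953,440
Base plus per-day: £96,500 + £1,953,440 = £2,049,940
Enhancement: 60% of £2,049,940 = £1,229,964
Enhanced fine: £2,049,940 + £1,229,964 = £3,279,904
Cap at £5,642,600: £3,279,904 is within the cap, no reduction.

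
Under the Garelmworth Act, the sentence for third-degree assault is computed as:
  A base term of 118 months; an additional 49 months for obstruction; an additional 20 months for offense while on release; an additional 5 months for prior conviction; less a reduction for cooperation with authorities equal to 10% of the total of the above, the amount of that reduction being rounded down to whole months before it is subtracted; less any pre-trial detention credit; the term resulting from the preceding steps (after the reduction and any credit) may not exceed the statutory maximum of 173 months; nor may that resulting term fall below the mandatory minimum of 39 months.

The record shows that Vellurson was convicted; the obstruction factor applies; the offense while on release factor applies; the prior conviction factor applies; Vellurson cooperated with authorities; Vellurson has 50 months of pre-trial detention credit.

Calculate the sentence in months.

Obstruction enhancement: +49 months
Offense while on release enhancement: +20 months
Prior conviction enhancement: +5 months
Adjusted term: 118 months + 49 months + 20 months + 5 months = 192 months
Cooperation with authorities reduction: 10% of 192 months = 19 months (rounded down)
After reduction: 192 − 19 = 173 months
Less pre-trial detention credit: 173 months − 50 months = 123 months
Cap at 173 months: 123 months is within the cap, no reduction.
Minimum 39 months: 123 months meets the minimum, no increase.

123 months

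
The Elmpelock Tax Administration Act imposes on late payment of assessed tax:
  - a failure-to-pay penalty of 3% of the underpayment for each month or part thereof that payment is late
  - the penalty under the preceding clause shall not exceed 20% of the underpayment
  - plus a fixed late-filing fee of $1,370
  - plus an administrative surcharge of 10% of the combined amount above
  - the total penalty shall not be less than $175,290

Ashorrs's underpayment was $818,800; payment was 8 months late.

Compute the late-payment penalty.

$181,643

Accrued rate: 3% × 8 = 24%, capped at 20% → 20%
Failure-to-pay penalty: 20% of $818,800 = $163,760
Penalty before surcharge: $163,760 + $1,370 = $165,130
Administrative surcharge: 10% of $165,130 = $16,513
Total penalty: $165,130 + $16,513 = $181,643
Minimum $175,290: $181,643 meets the minimum, no increase.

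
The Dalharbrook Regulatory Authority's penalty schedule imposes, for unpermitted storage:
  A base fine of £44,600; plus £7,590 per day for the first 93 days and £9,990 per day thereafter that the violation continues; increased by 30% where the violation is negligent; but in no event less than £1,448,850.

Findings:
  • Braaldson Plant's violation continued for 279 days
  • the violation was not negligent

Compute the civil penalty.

First 93 days: 93 × £7,590 = £705,870
Remaining days: (279 − 93) × £9,990 = £1,858,140
Per-day component: £705,870 + £1,858,140 = £2,564,010
Base plus per-day: £44,600 + £2,564,010 = £2,608,610
The violation was not negligent: no 30% increase.
Minimum £1,448,850: £2,608,610 meets the minimum, no increase.

£2,608,610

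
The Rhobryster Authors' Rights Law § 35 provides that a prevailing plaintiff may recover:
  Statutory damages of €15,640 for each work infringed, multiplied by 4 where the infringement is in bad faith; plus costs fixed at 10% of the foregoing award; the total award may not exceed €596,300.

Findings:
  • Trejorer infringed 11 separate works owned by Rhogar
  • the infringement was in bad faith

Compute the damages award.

€596,300

Statutory damages: 11 × €15,640 = €172,040
Multiplied by 4: 4 × €172,040 = €688,160
Costs: 10% of €688,160 = €68,816
Award plus costs: €688,160 + €68,816 = €756,976
Cap at €596,300: €756,976 exceeds the cap → €596,300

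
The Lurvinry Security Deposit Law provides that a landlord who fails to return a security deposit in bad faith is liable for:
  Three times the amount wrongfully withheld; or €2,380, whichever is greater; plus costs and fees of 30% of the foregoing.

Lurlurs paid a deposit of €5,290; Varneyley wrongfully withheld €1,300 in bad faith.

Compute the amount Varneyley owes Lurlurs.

€5,070

Trebled: 3 × €1,300 = €3,900
Minimum €2,380: €3,900 meets the minimum, no increase.
Costs and fees: 30% of €3,900 = €1,170
Total recovery: €3,900 + €1,170 = €5,070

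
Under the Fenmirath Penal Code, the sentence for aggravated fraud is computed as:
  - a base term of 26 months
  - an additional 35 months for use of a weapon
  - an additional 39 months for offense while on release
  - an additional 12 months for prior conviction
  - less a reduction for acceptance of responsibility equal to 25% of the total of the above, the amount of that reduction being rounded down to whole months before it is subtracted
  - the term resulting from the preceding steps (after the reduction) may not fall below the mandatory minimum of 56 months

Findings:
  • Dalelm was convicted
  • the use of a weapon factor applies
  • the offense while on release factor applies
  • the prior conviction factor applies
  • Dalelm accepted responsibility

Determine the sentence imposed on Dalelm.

Use of a weapon enhancement: +35 months
Offense while on release enhancement: +39 months
Prior conviction enhancement: +12 months
Adjusted term: 26 months + 35 months + 39 months + 12 months = 112 months
Acceptance of responsibility reduction: 25% of 112 months = 28 months (rounded down)
After reduction: 112 − 28 = 84 months
Minimum 56 months: 84 months meets the minimum, no increase.

84 months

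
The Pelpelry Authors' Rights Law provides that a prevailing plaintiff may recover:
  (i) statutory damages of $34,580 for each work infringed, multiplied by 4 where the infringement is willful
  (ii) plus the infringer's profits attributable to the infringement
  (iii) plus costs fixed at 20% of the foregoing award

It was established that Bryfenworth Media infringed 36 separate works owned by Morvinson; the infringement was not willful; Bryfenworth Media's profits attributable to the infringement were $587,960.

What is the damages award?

Statutory damages: 36 × $34,580 = $1,244,880
Infringement not willful: no ×4 enhancement.
Combined award: $1,244,880 + $587,960 = $1,832,840
Costs: 20% of $1,832,840 = $366,568
Award plus costs: $1,832,840 + $366,568 = $2,199,408

$2,199,408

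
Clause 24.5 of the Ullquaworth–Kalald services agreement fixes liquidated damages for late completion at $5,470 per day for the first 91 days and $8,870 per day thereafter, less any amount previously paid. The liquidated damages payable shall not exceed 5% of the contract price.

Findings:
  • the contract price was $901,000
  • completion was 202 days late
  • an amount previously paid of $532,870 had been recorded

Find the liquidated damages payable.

First 91 days: 91 × $5,470 = $497,770
Remaining days: (202 − 91) × $8,870 = $984,570
Accrued per-day damages: $497,770 + $984,570 = $1,482,340
Less amount previously paid: $1,482,340 − $532,870 = $949,470
Cap: 5% of $901,000 = $45,050
Cap at $45,050: $949,470 exceeds the cap → $45,050

Liquidated damages: $45,050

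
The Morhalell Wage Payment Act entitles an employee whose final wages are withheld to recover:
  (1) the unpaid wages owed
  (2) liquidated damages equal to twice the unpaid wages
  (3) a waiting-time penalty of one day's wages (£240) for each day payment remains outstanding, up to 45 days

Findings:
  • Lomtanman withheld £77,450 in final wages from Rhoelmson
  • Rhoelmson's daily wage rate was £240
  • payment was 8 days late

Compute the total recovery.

Doubled: 2 × £77,450 = £154,900
Penalty days: min(8, 45) = 8
Waiting-time penalty: 8 × £240 = £1,920
Total award: £77,450 + £154,900 + £1,920 = £234,270

£234,270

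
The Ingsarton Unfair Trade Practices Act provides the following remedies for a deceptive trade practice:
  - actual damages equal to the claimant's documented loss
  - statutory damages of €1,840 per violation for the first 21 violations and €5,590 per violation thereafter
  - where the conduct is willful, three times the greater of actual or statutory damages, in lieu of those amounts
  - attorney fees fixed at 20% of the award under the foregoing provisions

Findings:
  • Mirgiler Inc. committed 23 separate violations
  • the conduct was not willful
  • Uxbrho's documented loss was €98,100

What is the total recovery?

€177,504

First 21 violations: 21 × €1,840 = €38,640
Remaining violations: (23 − 21) × €5,590 = €11,180
Statutory damages: €38,640 + €11,180 = €49,820
Conduct not willful: the in-lieu enhancement does not apply.
Actual plus statutory damages: €98,100 + €49,820 = €147,920
Attorney fees: 20% of €147,920 = €29,584
Total recovery: €147,920 + €29,584 = €177,504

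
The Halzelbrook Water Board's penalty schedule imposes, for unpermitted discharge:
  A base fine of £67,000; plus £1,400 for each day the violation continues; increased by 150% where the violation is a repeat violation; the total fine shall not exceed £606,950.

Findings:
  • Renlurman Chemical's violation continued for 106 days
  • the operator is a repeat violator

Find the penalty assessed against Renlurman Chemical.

Per-day component: 106 × £1,400 = £148,400
Base plus per-day: £67,000 + £148,400 = £215,400
Enhancement: 150% of £215,400 = £323,100
Enhanced fine: £215,400 + £323,100 = £538,500
Cap at £606,950: £538,500 is within the cap, no reduction.

£538,500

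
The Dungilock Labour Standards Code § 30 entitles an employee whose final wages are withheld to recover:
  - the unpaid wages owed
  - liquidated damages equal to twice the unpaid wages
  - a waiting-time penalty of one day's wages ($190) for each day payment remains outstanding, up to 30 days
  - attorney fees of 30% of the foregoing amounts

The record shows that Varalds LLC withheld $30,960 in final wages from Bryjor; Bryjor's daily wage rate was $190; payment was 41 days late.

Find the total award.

Doubled: 2 × $30,960 = $61,920
Penalty days: min(41, 30) = 30
Waiting-time penalty: 30 × $190 = $5,700
Subtotal: $30,960 + $61,920 + $5,700 = $98,580
Attorney fees: 30% of $98,580 = $29,574
Total award: $98,580 + $29,574 = $128,154

$128,154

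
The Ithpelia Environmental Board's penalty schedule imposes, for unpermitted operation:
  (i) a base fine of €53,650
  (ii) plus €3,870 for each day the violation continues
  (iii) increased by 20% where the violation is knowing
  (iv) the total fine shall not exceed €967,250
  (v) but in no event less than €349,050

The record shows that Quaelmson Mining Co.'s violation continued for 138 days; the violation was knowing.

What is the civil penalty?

€705,252

Per-day component: 138 × €3,870 = €534,060
Base plus per-day: €53,650 + €534,060 = €587,710
Enhancement: 20% of €587,710 = €117,542
Enhanced fine: €587,710 + €117,542 = €705,252
Cap at €967,250: €705,252 is within the cap, no reduction.
Minimum €349,050: €705,252 meets the minimum, no increase.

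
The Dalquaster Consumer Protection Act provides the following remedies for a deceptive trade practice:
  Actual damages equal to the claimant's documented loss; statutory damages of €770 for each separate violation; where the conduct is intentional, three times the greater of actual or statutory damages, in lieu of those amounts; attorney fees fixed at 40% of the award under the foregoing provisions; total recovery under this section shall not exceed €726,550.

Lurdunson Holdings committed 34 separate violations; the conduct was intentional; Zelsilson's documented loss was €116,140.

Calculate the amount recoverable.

Statutory damages: 34 × €770 = €26,180
Greater of actual damages (€116,140) or statutory damages (€26,180): €116,140
Trebled: 3 × €116,140 = €348,420
Attorney fees: 40% of €348,420 = €139,368
Total before cap: €348,420 + €139,368 = €487,788
Cap at €726,550: €487,788 is within the cap, no reduction.

€487,788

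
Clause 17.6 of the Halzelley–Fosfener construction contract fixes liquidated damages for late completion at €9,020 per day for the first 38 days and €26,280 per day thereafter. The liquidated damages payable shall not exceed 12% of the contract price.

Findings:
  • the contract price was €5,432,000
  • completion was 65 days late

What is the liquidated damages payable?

€651,840

First 38 days: 38 × €9,020 = €342,760
Remaining days: (65 − 38) × €26,280 = €709,560
Accrued per-day damages: €342,760 + €709,560 = €1,052,320
Cap: 12% of €5,432,000 = €651,840
Cap at €651,840: €1,052,320 exceeds the cap → €651,840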